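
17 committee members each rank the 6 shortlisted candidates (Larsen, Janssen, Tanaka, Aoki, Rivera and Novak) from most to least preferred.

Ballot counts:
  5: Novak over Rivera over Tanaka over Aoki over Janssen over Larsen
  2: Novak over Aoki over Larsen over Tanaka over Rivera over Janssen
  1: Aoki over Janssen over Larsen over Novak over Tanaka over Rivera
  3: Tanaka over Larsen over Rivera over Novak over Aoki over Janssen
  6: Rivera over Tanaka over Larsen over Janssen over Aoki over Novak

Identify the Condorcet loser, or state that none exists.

Janssen

Head-to-head results (17 committee members):
Larsen–Janssen: Larsen 11–6.
Larsen vs Tanaka: 2+1 = 3 for Larsen, 14 for Tanaka — Tanaka by 14–3.
Larsen vs Aoki: Larsen preferred on 3+6 = 9 ballots; Larsen wins 9–8.
Larsen vs Rivera: Larsen is ranked higher on 2+1+3 = 6 ballots, Rivera on 11. Rivera wins 11–6.
Larsen–Novak: Larsen 10–7.
Janssen vs Tanaka: Tanaka, 16–1.
Janssen vs Aoki: 6 for Janssen, 11 for Aoki — Aoki by 11–6.
Janssen vs Rivera: Rivera wins 16–1.
Janssen vs Novak: 7 to 10, Novak.
Tanaka vs Aoki: 14 to 3, Tanaka.
Tanaka vs Rivera: Tanaka is ranked higher on 2+1+3 = 6 ballots, Rivera on 11. Rivera wins 11–6.
Tanaka–Novak: Tanaka 9–8.
Aoki vs Rivera: 3 to 14, Rivera.
Aoki vs Novak: Aoki preferred on 1+6 = 7 ballots; Novak wins 10–7.
Rivera vs Novak: Rivera is ranked higher on 3+6 = 9 ballots, Novak on 8. Rivera wins 9–8.
Janssen loses to every other candidate — it is the Condorcet loser.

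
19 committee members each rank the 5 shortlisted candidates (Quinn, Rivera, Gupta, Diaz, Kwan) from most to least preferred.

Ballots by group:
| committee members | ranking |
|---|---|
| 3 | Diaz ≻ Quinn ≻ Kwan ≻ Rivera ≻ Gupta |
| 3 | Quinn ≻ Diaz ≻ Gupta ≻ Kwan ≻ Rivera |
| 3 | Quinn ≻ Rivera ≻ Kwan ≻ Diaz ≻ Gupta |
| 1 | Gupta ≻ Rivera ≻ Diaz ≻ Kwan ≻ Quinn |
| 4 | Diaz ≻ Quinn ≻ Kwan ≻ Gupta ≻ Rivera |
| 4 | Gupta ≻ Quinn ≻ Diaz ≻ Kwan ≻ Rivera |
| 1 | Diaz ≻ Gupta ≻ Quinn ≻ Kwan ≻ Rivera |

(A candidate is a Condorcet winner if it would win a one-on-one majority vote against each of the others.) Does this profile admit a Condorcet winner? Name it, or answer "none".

Quinn

Check each pair by majority over 19 ballots:
Quinn vs Rivera: Quinn is ranked higher on 3+3+3+4+4+1 = 18 ballots, Rivera on 1. Quinn wins 18–1.
Quinn vs Gupta: 13 to 6, Quinn.
Quinn vs Diaz: Quinn wins 10–9.
Quinn–Kwan: Quinn 18–1.
Rivera vs Gupta: Gupta wins 13–6.
Rivera vs Diaz: Rivera preferred on 3+1 = 4 ballots; Diaz wins 15–4.
Rivera vs Kwan: 4 to 15, Kwan.
Gupta vs Diaz: Gupta preferred on 1+4 = 5 ballots; Diaz wins 14–5.
Gupta–Kwan: Kwan 10–9.
Diaz vs Kwan: Diaz, 16–3.
Quinn beats each of Rivera, Gupta, Diaz, Kwan — Quinn is the Condorcet winner.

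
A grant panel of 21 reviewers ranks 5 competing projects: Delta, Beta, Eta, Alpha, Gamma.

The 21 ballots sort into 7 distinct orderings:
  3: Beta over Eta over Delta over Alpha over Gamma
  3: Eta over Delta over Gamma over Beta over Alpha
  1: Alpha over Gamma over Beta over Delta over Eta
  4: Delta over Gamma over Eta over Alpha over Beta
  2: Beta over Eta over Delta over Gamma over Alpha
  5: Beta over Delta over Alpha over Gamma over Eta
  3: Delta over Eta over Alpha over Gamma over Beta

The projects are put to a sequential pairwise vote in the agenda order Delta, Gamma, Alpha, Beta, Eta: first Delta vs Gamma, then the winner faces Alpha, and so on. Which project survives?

Beta

Round 1: Delta vs Gamma — 20–1, Delta advances.
Round 2: Delta vs Alpha — 20–1, Delta advances.
Round 3: Delta vs Beta — 10–11, Beta advances.
Round 4: Beta vs Eta — 11–10, Beta advances.
Beta survives the agenda.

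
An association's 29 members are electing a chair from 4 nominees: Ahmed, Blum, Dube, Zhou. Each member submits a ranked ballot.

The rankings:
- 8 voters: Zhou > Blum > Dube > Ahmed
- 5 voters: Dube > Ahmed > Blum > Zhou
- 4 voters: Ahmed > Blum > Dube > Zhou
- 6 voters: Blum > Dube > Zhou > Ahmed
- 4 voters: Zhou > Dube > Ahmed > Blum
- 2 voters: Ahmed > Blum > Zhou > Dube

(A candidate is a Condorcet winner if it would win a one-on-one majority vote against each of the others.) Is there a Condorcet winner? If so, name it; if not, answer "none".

Pairwise majorities:
Ahmed vs Blum: Ahmed wins 15–14.
Ahmed vs Dube: Dube, 23–6.
Ahmed–Zhou: Zhou 18–11.
Blum vs Dube: Blum, 20–9.
Blum–Zhou: Blum 17–12.
Dube–Zhou: Dube 15–14.
Every candidate loses at least once (Ahmed loses to Dube; Blum loses to Ahmed; Dube loses to Blum; Zhou loses to Blum). The majority relation contains the cycle Ahmed beats Blum beats Dube beats Ahmed, so there is no Condorcet winner.

none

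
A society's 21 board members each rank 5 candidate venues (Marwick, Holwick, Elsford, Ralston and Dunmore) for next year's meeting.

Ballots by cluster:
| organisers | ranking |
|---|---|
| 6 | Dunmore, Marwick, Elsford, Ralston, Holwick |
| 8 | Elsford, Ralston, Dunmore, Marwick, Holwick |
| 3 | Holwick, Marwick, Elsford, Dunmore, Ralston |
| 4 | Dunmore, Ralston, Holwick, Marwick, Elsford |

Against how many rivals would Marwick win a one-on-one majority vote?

Marwick against each rival (21 organisers):
Marwick vs Holwick: Marwick, 14–7.
Marwick vs Elsford: Marwick wins 13–8.
Marwick vs Ralston: Marwick is ranked higher on 6+3 = 9 ballots, Ralston on 12. Ralston wins 12–9.
Marwick vs Dunmore: Marwick preferred on 3 ballots; Dunmore wins 18–3.
Marwick beats Holwick, Elsford; loses to Ralston, Dunmore — 2 pairwise wins.

2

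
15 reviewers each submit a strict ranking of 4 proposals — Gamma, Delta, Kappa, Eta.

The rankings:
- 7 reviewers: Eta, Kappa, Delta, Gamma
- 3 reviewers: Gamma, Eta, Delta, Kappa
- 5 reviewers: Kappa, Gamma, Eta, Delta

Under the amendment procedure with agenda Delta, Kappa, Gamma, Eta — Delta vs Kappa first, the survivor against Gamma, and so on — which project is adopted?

Eta

Round 1: Delta vs Kappa — 3–12, Kappa advances.
Round 2: Kappa vs Gamma — 12–3, Kappa advances.
Round 3: Kappa vs Eta — 5–10, Eta advances.
Eta survives the agenda.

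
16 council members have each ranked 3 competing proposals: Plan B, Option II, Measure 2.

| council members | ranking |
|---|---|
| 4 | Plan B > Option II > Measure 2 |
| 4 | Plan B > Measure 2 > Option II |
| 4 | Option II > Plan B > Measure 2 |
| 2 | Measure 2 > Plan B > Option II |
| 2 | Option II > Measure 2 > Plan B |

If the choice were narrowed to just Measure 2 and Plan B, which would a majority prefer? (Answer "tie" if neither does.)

Plan B

Ballots ranking Measure 2 above Plan B: 2 + 2 = 4.
Ballots ranking Plan B above Measure 2: 16 − 4 = 12.
Plan B wins the head-to-head 12–4.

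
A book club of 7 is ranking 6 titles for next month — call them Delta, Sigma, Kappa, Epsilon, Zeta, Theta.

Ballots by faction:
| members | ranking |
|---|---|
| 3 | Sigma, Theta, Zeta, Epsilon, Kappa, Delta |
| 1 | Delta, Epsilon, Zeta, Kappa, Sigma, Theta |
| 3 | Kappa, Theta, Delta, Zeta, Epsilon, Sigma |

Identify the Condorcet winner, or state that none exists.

Head-to-head results (7 members):
Delta–Sigma: Delta 4–3.
Delta vs Kappa: Kappa wins 6–1.
Delta vs Epsilon: Delta, 4–3.
Delta–Zeta: Delta 4–3.
Delta vs Theta: Theta wins 6–1.
Sigma vs Kappa: Kappa, 4–3.
Sigma–Epsilon: Epsilon 4–3.
Sigma–Zeta: Zeta 4–3.
Sigma–Theta: Sigma 4–3.
Kappa–Epsilon: Epsilon 4–3.
Kappa vs Zeta: Zeta wins 4–3.
Kappa vs Theta: Kappa, 4–3.
Epsilon–Zeta: Zeta 6–1.
Epsilon vs Theta: Theta, 6–1.
Zeta–Theta: Theta 6–1.
No book is unbeaten: Delta loses to Kappa; Sigma loses to Delta; Kappa loses to Epsilon; Epsilon loses to Delta; Zeta loses to Delta; Theta loses to Sigma. In particular Delta > Sigma > Theta > Delta is a majority cycle — no Condorcet winner exists.

none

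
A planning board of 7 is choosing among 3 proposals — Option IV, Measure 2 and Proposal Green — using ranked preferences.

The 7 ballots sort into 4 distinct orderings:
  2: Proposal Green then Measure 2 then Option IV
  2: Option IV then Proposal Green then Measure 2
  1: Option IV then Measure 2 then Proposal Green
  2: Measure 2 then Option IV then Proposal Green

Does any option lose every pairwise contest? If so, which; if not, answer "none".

Head-to-head results (7 council members):
Option IV vs Measure 2: Measure 2, 4–3.
Option IV vs Proposal Green: 5 to 2, Option IV.
Measure 2 vs Proposal Green: Measure 2 is ranked higher on 1+2 = 3 ballots, Proposal Green on 4. Proposal Green wins 4–3.
Each option has at least one pairwise win (Option IV beats Proposal Green; Measure 2 beats Option IV; Proposal Green beats Measure 2) — no Condorcet loser.

none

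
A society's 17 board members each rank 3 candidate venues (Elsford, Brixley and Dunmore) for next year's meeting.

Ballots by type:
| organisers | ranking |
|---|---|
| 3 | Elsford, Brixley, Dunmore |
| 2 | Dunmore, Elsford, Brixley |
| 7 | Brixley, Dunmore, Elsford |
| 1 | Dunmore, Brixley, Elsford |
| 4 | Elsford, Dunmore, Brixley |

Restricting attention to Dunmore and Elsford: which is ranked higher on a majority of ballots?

Ballots ranking Dunmore above Elsford: 2 + 7 + 1 = 10.
Ballots ranking Elsford above Dunmore: 17 − 10 = 7.
Dunmore wins the head-to-head 10–7.

Dunmore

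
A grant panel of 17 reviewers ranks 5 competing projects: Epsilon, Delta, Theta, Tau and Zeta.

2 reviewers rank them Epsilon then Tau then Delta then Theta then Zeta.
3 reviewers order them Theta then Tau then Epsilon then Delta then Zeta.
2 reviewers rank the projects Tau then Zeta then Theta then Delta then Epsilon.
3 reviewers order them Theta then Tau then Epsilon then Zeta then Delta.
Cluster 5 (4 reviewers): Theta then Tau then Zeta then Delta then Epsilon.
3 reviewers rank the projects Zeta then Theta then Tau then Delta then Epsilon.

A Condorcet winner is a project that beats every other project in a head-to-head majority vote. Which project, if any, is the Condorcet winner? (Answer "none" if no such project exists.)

Theta

Pairwise majorities:
Epsilon vs Delta: Delta wins 9–8.
Epsilon vs Theta: Theta, 15–2.
Epsilon–Tau: Tau 15–2.
Epsilon vs Zeta: Epsilon is ranked higher on 2+3+3 = 8 ballots, Zeta on 9. Zeta wins 9–8.
Delta vs Theta: Theta, 15–2.
Delta–Tau: Tau 17–0.
Delta vs Zeta: 2+3 = 5 for Delta, 12 for Zeta — Zeta by 12–5.
Theta vs Tau: Theta is ranked higher on 3+3+4+3 = 13 ballots, Tau on 4. Theta wins 13–4.
Theta vs Zeta: Theta, 12–5.
Tau–Zeta: Tau 14–3.
Theta beats each of Epsilon, Delta, Tau, Zeta — Theta is the Condorcet winner.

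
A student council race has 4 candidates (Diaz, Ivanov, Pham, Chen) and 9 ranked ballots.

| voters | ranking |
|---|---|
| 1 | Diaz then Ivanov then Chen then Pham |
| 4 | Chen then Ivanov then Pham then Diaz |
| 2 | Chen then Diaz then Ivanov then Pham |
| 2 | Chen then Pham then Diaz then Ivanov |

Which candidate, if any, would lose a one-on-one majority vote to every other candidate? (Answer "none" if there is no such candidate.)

none

Head-to-head results (9 voters):
Diaz vs Ivanov: 1+2+2 = 5 for Diaz, 4 for Ivanov — Diaz by 5–4.
Diaz–Pham: Pham 6–3.
Diaz vs Chen: Diaz preferred on 1 ballot; Chen wins 8–1.
Ivanov vs Pham: Ivanov is ranked higher on 1+4+2 = 7 ballots, Pham on 2. Ivanov wins 7–2.
Ivanov–Chen: Chen 8–1.
Pham vs Chen: Chen, 9–0.
Every candidate wins at least one matchup (Diaz beats Ivanov; Ivanov beats Pham; Pham beats Diaz; Chen beats Diaz), so there is no Condorcet loser.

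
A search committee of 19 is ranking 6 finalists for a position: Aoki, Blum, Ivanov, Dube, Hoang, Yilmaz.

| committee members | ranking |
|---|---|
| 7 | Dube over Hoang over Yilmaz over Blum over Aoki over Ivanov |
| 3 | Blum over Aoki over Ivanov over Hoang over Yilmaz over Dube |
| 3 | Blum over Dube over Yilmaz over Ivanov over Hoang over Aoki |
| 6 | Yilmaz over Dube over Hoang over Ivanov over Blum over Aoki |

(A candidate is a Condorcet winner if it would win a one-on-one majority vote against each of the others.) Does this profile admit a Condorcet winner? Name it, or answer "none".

Check each pair by majority over 19 ballots:
Aoki vs Blum: 0 to 19, Blum.
Aoki vs Ivanov: Aoki is ranked higher on 7+3 = 10 ballots, Ivanov on 9. Aoki wins 10–9.
Aoki vs Dube: 3 to 16, Dube.
Aoki vs Hoang: Aoki is ranked higher on 3 ballots, Hoang on 16. Hoang wins 16–3.
Aoki vs Yilmaz: Aoki is ranked higher on 3 ballots, Yilmaz on 16. Yilmaz wins 16–3.
Blum vs Ivanov: 7+3+3 = 13 for Blum, 6 for Ivanov — Blum by 13–6.
Blum vs Dube: 6 to 13, Dube.
Blum vs Hoang: Blum is ranked higher on 3+3 = 6 ballots, Hoang on 13. Hoang wins 13–6.
Blum vs Yilmaz: 3+3 = 6 for Blum, 13 for Yilmaz — Yilmaz by 13–6.
Ivanov vs Dube: 3 to 16, Dube.
Ivanov vs Hoang: 3+3 = 6 for Ivanov, 13 for Hoang — Hoang by 13–6.
Ivanov vs Yilmaz: Ivanov is ranked higher on 3 ballots, Yilmaz on 16. Yilmaz wins 16–3.
Dube vs Hoang: Dube preferred on 7+3+6 = 16 ballots; Dube wins 16–3.
Dube vs Yilmaz: 7+3 = 10 for Dube, 9 for Yilmaz — Dube by 10–9.
Hoang vs Yilmaz: Hoang preferred on 7+3 = 10 ballots; Hoang wins 10–9.
Dube beats each of Aoki, Blum, Ivanov, Hoang, Yilmaz — Dube is the Condorcet winner.

Dube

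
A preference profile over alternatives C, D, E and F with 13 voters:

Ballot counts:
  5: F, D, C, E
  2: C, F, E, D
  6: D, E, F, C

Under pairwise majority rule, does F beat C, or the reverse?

F

Ballots ranking F above C: 5 + 6 = 11.
Ballots ranking C above F: 13 − 11 = 2.
F wins the head-to-head 11–2.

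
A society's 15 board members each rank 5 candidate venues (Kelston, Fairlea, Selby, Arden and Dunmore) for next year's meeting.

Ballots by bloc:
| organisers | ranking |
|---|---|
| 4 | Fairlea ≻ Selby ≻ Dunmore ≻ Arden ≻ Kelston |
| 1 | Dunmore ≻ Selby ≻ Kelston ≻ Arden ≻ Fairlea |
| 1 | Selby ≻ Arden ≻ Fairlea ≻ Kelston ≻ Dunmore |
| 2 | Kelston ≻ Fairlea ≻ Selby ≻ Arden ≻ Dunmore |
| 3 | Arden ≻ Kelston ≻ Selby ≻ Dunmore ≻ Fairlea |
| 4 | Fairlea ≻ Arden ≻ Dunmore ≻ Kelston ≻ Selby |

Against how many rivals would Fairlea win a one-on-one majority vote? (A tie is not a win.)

4

Fairlea against each rival (15 organisers):
Fairlea vs Kelston: 4+1+4 = 9 for Fairlea, 6 for Kelston — Fairlea by 9–6.
Fairlea vs Selby: Fairlea wins 10–5.
Fairlea vs Arden: Fairlea wins 10–5.
Fairlea vs Dunmore: Fairlea, 11–4.
Fairlea beats Kelston, Selby, Arden, Dunmore — 4 pairwise wins.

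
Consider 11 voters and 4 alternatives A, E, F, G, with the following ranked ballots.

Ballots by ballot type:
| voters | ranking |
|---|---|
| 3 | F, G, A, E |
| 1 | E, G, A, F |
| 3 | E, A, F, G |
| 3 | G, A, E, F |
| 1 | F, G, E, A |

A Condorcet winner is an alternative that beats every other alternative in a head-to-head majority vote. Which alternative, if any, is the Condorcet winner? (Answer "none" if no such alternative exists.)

Check each pair by majority over 11 ballots:
A–E: A 6–5.
A vs F: A is ranked higher on 1+3+3 = 7 ballots, F on 4. A wins 7–4.
A vs G: G wins 8–3.
E–F: E 7–4.
E vs G: 4 to 7, G.
F vs G: F preferred on 3+3+1 = 7 ballots; F wins 7–4.
Every alternative loses at least once (A loses to G; E loses to A; F loses to A; G loses to F). The majority relation contains the cycle A → F → G → A, so there is no Condorcet winner.

none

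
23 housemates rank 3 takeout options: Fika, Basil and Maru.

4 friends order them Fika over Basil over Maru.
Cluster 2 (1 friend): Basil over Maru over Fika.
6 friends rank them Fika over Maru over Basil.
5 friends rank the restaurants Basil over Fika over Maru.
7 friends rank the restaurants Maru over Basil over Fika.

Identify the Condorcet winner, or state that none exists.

none

Head-to-head results (23 friends):
Fika–Basil: Basil 13–10.
Fika vs Maru: Fika wins 15–8.
Basil–Maru: Maru 13–10.
No restaurant is unbeaten: Fika loses to Basil; Basil loses to Maru; Maru loses to Fika. In particular Fika > Maru > Basil > Fika is a majority cycle — no Condorcet winner exists.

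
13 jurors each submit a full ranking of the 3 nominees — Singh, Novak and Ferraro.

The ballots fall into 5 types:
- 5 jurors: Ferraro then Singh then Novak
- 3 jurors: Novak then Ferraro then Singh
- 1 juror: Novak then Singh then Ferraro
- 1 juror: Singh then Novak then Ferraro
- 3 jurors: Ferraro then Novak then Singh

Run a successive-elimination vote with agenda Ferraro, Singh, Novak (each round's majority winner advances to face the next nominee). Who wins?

Round 1: Ferraro vs Singh — 11–2, Ferraro advances.
Round 2: Ferraro vs Novak — 8–5, Ferraro advances.
The agenda winner is Ferraro.

Ferraro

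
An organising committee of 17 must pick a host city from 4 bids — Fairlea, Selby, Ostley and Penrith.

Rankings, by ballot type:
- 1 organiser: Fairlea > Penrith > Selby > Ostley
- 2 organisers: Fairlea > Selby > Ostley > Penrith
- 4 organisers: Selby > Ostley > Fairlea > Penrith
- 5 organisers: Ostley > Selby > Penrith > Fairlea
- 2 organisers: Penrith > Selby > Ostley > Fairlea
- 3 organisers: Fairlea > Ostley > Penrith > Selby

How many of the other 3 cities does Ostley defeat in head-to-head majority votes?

Ostley against each rival (17 organisers):
Ostley vs Fairlea: Ostley wins 11–6.
Ostley vs Selby: Selby wins 9–8.
Ostley–Penrith: Ostley 14–3.
Ostley beats Fairlea, Penrith; loses to Selby — 2 pairwise wins.

2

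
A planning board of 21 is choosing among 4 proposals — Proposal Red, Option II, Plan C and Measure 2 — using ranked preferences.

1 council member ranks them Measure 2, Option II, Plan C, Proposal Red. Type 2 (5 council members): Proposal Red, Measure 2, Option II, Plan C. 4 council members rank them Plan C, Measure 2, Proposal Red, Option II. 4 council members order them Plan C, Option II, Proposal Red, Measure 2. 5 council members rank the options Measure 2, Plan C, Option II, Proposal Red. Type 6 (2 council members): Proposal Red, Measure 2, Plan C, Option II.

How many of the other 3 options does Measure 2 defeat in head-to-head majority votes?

Measure 2 against each rival (21 council members):
Measure 2 vs Proposal Red: Proposal Red, 11–10.
Measure 2 vs Option II: 1+5+4+5+2 = 17 for Measure 2, 4 for Option II — Measure 2 by 17–4.
Measure 2 vs Plan C: Measure 2 wins 13–8.
Measure 2 beats Option II, Plan C; loses to Proposal Red — 2 pairwise wins.

2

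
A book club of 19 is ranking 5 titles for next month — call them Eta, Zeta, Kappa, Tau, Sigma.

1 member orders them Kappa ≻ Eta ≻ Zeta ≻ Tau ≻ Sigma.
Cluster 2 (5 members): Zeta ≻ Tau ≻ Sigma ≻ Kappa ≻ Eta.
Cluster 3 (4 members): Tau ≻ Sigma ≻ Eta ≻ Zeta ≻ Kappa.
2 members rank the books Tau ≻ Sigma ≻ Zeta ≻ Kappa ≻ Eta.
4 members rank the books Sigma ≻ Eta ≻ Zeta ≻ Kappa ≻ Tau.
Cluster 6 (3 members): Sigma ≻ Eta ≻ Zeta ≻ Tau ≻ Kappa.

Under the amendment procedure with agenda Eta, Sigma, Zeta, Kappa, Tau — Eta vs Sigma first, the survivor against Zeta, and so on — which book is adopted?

Tau

Round 1: Eta vs Sigma — 1–18, Sigma advances.
Round 2: Sigma vs Zeta — 13–6, Sigma advances.
Round 3: Sigma vs Kappa — 18–1, Sigma advances.
Round 4: Sigma vs Tau — 7–12, Tau advances.
The agenda winner is Tau.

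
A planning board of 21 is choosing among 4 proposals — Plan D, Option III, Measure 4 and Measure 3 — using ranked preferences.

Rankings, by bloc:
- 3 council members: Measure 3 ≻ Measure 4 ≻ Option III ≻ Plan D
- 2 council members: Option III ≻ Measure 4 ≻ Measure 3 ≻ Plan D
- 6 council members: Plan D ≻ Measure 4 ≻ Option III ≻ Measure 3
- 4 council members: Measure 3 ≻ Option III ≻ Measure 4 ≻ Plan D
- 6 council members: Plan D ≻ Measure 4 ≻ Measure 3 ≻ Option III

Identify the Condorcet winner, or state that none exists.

Head-to-head results (21 council members):
Plan D vs Option III: Plan D is ranked higher on 6+6 = 12 ballots, Option III on 9. Plan D wins 12–9.
Plan D vs Measure 4: 6+6 = 12 for Plan D, 9 for Measure 4 — Plan D by 12–9.
Plan D vs Measure 3: Plan D is ranked higher on 6+6 = 12 ballots, Measure 3 on 9. Plan D wins 12–9.
Option III vs Measure 4: 2+4 = 6 for Option III, 15 for Measure 4 — Measure 4 by 15–6.
Option III vs Measure 3: Option III preferred on 2+6 = 8 ballots; Measure 3 wins 13–8.
Measure 4 vs Measure 3: 2+6+6 = 14 for Measure 4, 7 for Measure 3 — Measure 4 by 14–7.
Plan D defeats every rival head-to-head and is the Condorcet winner.

Plan D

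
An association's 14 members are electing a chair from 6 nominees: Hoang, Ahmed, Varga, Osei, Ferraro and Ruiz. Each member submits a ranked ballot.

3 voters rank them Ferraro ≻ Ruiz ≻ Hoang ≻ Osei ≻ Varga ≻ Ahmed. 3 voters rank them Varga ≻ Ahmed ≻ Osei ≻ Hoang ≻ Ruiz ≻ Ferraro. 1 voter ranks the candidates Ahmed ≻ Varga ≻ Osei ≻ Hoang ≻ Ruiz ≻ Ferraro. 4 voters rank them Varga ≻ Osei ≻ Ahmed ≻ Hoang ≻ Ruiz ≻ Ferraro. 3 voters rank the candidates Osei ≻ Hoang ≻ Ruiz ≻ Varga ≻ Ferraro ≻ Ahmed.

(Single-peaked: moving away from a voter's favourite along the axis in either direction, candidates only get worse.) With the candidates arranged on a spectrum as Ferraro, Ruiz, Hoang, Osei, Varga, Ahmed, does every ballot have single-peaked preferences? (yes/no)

Axis positions: Ferraro=1, Ruiz=2, Hoang=3, Osei=4, Varga=5, Ahmed=6.
Bloc 1 (peak Ferraro at position 1): ranking walks positions 1-2-3-4-5-6, expanding outward from the peak — single-peaked.
Bloc 2 (peak Varga at position 5): ranking walks positions 5-6-4-3-2-1, expanding outward from the peak — single-peaked.
Bloc 3 (peak Ahmed at position 6): ranking walks positions 6-5-4-3-2-1, expanding outward from the peak — single-peaked.
Bloc 4 (peak Varga at position 5): ranking walks positions 5-4-6-3-2-1, expanding outward from the peak — single-peaked.
Bloc 5 (peak Osei at position 4): ranking walks positions 4-3-2-5-1-6, expanding outward from the peak — single-peaked.
Every ranking is single-peaked on this axis.

yes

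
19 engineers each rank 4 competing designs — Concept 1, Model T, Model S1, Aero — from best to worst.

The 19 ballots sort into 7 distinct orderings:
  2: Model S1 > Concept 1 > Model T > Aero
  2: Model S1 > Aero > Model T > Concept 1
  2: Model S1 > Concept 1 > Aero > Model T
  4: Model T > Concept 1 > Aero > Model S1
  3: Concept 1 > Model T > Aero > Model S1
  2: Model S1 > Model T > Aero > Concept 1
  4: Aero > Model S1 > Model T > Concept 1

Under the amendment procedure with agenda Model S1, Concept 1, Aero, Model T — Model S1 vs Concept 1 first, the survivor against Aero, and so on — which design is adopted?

Model T

Round 1: Model S1 vs Concept 1 — 12–7, Model S1 advances.
Round 2: Model S1 vs Aero — 8–11, Aero advances.
Round 3: Aero vs Model T — 8–11, Model T advances.
Model T survives the agenda.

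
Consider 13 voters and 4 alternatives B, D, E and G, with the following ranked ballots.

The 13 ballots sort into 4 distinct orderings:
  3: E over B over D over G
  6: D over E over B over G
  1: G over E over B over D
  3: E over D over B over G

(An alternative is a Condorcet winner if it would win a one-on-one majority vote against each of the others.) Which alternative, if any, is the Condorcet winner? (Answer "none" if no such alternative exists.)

E

Pairwise majorities:
B vs D: 4 to 9, D.
B vs E: B is ranked higher on 0 ballots, E on 13. E wins 13–0.
B vs G: B is ranked higher on 3+6+3 = 12 ballots, G on 1. B wins 12–1.
D vs E: D preferred on 6 ballots; E wins 7–6.
D vs G: D preferred on 3+6+3 = 12 ballots; D wins 12–1.
E vs G: E is ranked higher on 3+6+3 = 12 ballots, G on 1. E wins 12–1.
Only E has no losses; E is the Condorcet winner.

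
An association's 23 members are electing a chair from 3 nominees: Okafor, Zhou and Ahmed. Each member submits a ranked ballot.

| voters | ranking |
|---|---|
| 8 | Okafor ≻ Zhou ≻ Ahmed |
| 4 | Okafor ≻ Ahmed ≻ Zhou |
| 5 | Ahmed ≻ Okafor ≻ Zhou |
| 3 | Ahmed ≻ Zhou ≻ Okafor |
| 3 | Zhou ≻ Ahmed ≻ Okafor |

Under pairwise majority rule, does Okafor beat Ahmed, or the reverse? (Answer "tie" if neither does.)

Ballots ranking Okafor above Ahmed: 8 + 4 = 12.
Ballots ranking Ahmed above Okafor: 23 − 12 = 11.
Okafor wins the head-to-head 12–11.

Okafor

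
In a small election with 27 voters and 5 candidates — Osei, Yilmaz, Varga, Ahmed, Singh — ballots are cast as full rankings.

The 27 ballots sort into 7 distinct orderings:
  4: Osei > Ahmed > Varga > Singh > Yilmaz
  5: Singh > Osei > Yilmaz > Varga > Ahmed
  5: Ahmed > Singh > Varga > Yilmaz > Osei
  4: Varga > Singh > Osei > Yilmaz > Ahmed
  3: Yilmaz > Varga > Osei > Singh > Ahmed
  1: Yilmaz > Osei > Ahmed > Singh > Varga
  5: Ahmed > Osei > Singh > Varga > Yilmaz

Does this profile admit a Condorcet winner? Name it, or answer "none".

Head-to-head results (27 voters):
Osei vs Yilmaz: 4+5+4+5 = 18 for Osei, 9 for Yilmaz — Osei by 18–9.
Osei vs Varga: Osei preferred on 4+5+1+5 = 15 ballots; Osei wins 15–12.
Osei vs Ahmed: Osei is ranked higher on 4+5+4+3+1 = 17 ballots, Ahmed on 10. Osei wins 17–10.
Osei vs Singh: Osei preferred on 4+3+1+5 = 13 ballots; Singh wins 14–13.
Yilmaz vs Varga: 5+3+1 = 9 for Yilmaz, 18 for Varga — Varga by 18–9.
Yilmaz vs Ahmed: 5+4+3+1 = 13 for Yilmaz, 14 for Ahmed — Ahmed by 14–13.
Yilmaz vs Singh: 3+1 = 4 for Yilmaz, 23 for Singh — Singh by 23–4.
Varga vs Ahmed: Varga is ranked higher on 5+4+3 = 12 ballots, Ahmed on 15. Ahmed wins 15–12.
Varga vs Singh: 4+4+3 = 11 for Varga, 16 for Singh — Singh by 16–11.
Ahmed vs Singh: 4+5+1+5 = 15 for Ahmed, 12 for Singh — Ahmed by 15–12.
Every candidate loses at least once (Osei loses to Singh; Yilmaz loses to Osei; Varga loses to Osei; Ahmed loses to Osei; Singh loses to Ahmed). The majority relation contains the cycle Osei → Ahmed → Singh → Osei, so there is no Condorcet winner.

none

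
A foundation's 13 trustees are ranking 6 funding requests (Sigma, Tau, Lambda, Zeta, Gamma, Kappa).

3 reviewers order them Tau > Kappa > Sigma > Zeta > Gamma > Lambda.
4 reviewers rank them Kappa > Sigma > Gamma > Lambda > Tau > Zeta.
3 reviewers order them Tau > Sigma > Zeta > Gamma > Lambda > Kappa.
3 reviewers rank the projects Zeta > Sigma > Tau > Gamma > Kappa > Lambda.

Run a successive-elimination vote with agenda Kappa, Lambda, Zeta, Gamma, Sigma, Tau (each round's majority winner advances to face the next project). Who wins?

Round 1: Kappa vs Lambda — 10–3, Kappa advances.
Round 2: Kappa vs Zeta — 7–6, Kappa advances.
Round 3: Kappa vs Gamma — 7–6, Kappa advances.
Round 4: Kappa vs Sigma — 7–6, Kappa advances.
Round 5: Kappa vs Tau — 4–9, Tau advances.
The agenda winner is Tau.

Tau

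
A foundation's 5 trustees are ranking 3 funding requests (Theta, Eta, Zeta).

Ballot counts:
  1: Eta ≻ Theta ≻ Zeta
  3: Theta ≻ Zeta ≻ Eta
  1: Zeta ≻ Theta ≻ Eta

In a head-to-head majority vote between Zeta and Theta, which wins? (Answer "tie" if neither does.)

Theta

Ballots ranking Zeta above Theta: 1.
Ballots ranking Theta above Zeta: 5 − 1 = 4.
Theta wins the head-to-head 4–1.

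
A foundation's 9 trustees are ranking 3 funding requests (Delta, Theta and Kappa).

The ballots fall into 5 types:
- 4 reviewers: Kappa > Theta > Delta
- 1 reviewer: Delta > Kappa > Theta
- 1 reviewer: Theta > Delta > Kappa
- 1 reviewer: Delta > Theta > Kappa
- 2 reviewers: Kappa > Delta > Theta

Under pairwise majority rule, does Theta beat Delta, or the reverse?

Ballots ranking Theta above Delta: 4 + 1 = 5.
Ballots ranking Delta above Theta: 9 − 5 = 4.
Theta wins the head-to-head 5–4.

Theta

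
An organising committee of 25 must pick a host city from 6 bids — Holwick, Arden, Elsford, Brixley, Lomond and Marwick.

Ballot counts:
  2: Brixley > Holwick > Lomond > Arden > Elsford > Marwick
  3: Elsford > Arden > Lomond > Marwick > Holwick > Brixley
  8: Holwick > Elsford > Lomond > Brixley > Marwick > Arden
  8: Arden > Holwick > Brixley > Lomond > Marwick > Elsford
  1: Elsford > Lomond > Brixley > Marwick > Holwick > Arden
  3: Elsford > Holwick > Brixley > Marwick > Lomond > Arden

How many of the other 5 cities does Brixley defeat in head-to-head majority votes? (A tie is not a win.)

Brixley against each rival (25 organisers):
Brixley–Holwick: Holwick 22–3.
Brixley vs Arden: 2+8+1+3 = 14 for Brixley, 11 for Arden — Brixley by 14–11.
Brixley vs Elsford: Brixley preferred on 2+8 = 10 ballots; Elsford wins 15–10.
Brixley–Lomond: Brixley 13–12.
Brixley–Marwick: Brixley 22–3.
Brixley beats Arden, Lomond, Marwick; loses to Holwick, Elsford — 3 pairwise wins.

3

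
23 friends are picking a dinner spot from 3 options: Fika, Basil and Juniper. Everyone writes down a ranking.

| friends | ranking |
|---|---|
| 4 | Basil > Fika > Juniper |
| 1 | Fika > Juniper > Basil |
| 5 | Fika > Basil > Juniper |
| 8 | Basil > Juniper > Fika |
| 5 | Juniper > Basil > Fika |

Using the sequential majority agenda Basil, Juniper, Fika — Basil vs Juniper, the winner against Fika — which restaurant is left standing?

Round 1: Basil vs Juniper — 17–6, Basil advances.
Round 2: Basil vs Fika — 17–6, Basil advances.
Basil survives the agenda.

Basil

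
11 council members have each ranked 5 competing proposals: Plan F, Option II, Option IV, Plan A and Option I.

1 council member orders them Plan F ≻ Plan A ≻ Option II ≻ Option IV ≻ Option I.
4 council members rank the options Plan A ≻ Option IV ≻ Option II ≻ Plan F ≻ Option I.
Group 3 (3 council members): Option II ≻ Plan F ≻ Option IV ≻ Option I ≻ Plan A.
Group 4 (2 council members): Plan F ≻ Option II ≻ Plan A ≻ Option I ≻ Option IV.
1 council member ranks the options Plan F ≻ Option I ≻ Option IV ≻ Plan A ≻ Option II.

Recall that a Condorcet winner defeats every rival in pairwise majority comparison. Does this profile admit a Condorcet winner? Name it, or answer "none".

Check each pair by majority over 11 ballots:
Plan F vs Option II: Plan F preferred on 1+2+1 = 4 ballots; Option II wins 7–4.
Plan F vs Option IV: Plan F preferred on 1+3+2+1 = 7 ballots; Plan F wins 7–4.
Plan F vs Plan A: Plan F is ranked higher on 1+3+2+1 = 7 ballots, Plan A on 4. Plan F wins 7–4.
Plan F vs Option I: Plan F preferred on 1+4+3+2+1 = 11 ballots; Plan F wins 11–0.
Option II vs Option IV: Option II preferred on 1+3+2 = 6 ballots; Option II wins 6–5.
Option II vs Plan A: Option II is ranked higher on 3+2 = 5 ballots, Plan A on 6. Plan A wins 6–5.
Option II vs Option I: 1+4+3+2 = 10 for Option II, 1 for Option I — Option II by 10–1.
Option IV vs Plan A: 4 to 7, Plan A.
Option IV vs Option I: Option IV preferred on 1+4+3 = 8 ballots; Option IV wins 8–3.
Plan A vs Option I: Plan A is ranked higher on 1+4+2 = 7 ballots, Option I on 4. Plan A wins 7–4.
No option is unbeaten: Plan F loses to Option II; Option II loses to Plan A; Option IV loses to Plan F; Plan A loses to Plan F; Option I loses to Plan F. In particular Plan F beats Plan A beats Option II beats Plan F is a majority cycle — no Condorcet winner exists.

none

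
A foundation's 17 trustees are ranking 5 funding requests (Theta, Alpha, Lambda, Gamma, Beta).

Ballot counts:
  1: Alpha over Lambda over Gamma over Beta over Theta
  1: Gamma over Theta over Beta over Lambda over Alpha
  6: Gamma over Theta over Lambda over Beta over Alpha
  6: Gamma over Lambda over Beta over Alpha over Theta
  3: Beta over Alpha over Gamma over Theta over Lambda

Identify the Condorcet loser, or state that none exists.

Head-to-head results (17 reviewers):
Theta vs Alpha: Alpha, 10–7.
Theta vs Lambda: Theta, 10–7.
Theta vs Gamma: 0 for Theta, 17 for Gamma — Gamma by 17–0.
Theta vs Beta: Beta, 10–7.
Alpha–Lambda: Lambda 13–4.
Alpha–Gamma: Gamma 13–4.
Alpha vs Beta: 1 for Alpha, 16 for Beta — Beta by 16–1.
Lambda vs Gamma: Gamma wins 16–1.
Lambda vs Beta: 13 to 4, Lambda.
Gamma–Beta: Gamma 14–3.
Each project has at least one pairwise win (Theta beats Lambda; Alpha beats Theta; Lambda beats Alpha; Gamma beats Theta; Beta beats Theta) — no Condorcet loser.

none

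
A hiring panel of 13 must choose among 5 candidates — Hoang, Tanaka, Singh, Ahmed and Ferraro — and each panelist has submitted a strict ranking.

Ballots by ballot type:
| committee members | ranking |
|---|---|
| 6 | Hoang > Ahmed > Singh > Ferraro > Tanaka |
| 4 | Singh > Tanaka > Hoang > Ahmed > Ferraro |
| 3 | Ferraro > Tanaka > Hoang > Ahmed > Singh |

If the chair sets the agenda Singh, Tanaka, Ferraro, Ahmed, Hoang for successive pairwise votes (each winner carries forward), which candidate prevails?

Round 1: Singh vs Tanaka — 10–3, Singh advances.
Round 2: Singh vs Ferraro — 10–3, Singh advances.
Round 3: Singh vs Ahmed — 4–9, Ahmed advances.
Round 4: Ahmed vs Hoang — 0–13, Hoang advances.
Hoang survives the agenda.

Hoang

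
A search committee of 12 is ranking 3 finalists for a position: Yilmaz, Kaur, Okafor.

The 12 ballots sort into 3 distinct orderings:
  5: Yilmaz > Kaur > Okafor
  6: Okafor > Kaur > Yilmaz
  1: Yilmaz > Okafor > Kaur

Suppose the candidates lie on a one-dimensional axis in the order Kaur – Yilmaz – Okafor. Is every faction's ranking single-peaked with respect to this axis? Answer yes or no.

Axis positions: Kaur=1, Yilmaz=2, Okafor=3.
Faction 1 (peak Yilmaz at position 2): ranking walks positions 2-1-3, expanding outward from the peak — single-peaked.
Faction 2: ranking walks positions 3-1-2; Kaur is ranked above Yilmaz even though Yilmaz lies between Kaur and the peak Okafor on the axis — preferences dip and rise again. Not single-peaked.
Faction 3 (peak Yilmaz at position 2): ranking walks positions 2-3-1, expanding outward from the peak — single-peaked.
Faction 2 violates single-peakedness, so the profile is not single-peaked on this axis.

no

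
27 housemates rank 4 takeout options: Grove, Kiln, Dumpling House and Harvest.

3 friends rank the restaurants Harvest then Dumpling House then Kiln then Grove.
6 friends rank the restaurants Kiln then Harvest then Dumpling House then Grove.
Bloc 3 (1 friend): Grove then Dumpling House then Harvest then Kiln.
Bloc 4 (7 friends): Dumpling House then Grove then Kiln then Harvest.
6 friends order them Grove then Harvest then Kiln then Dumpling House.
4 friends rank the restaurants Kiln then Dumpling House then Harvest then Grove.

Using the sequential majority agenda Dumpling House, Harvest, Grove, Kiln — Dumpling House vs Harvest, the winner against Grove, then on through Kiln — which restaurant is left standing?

Round 1: Dumpling House vs Harvest — 12–15, Harvest advances.
Round 2: Harvest vs Grove — 13–14, Grove advances.
Round 3: Grove vs Kiln — 14–13, Grove advances.
The agenda winner is Grove.

Grove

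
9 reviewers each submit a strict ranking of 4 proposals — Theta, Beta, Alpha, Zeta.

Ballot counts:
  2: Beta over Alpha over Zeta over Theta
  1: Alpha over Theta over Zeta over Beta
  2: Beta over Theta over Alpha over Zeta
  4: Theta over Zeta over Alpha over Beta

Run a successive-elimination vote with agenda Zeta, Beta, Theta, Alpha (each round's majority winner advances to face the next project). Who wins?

Round 1: Zeta vs Beta — 5–4, Zeta advances.
Round 2: Zeta vs Theta — 2–7, Theta advances.
Round 3: Theta vs Alpha — 6–3, Theta advances.
Theta survives the agenda.

Theta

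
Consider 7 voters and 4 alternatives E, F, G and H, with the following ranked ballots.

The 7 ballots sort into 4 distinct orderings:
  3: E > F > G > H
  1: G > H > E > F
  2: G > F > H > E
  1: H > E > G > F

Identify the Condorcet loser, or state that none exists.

Pairwise majorities:
E vs F: E, 5–2.
E vs G: E wins 4–3.
E vs H: H, 4–3.
F vs G: F is ranked higher on 3 ballots, G on 4. G wins 4–3.
F vs H: F is ranked higher on 3+2 = 5 ballots, H on 2. F wins 5–2.
G vs H: G preferred on 3+1+2 = 6 ballots; G wins 6–1.
Each alternative has at least one pairwise win (E beats F; F beats H; G beats F; H beats E) — no Condorcet loser.

none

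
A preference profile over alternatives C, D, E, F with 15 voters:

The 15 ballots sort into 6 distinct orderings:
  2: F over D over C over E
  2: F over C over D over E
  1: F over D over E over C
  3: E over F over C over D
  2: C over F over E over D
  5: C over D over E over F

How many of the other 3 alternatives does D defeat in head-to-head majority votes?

D against each rival (15 voters):
D vs C: C, 12–3.
D vs E: D is ranked higher on 2+2+1+5 = 10 ballots, E on 5. D wins 10–5.
D vs F: D is ranked higher on 5 ballots, F on 10. F wins 10–5.
D beats E; loses to C, F — 1 pairwise win.

1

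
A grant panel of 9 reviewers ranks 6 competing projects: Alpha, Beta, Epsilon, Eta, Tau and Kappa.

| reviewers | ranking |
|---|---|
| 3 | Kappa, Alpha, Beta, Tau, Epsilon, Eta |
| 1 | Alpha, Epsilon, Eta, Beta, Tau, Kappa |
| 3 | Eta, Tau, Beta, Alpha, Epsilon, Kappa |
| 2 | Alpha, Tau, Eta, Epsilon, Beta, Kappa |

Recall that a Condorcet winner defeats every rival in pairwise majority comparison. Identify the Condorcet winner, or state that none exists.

Alpha

Head-to-head results (9 reviewers):
Alpha vs Beta: Alpha is ranked higher on 3+1+2 = 6 ballots, Beta on 3. Alpha wins 6–3.
Alpha vs Epsilon: Alpha is ranked higher on 3+1+3+2 = 9 ballots, Epsilon on 0. Alpha wins 9–0.
Alpha vs Eta: Alpha preferred on 3+1+2 = 6 ballots; Alpha wins 6–3.
Alpha vs Tau: Alpha preferred on 3+1+2 = 6 ballots; Alpha wins 6–3.
Alpha vs Kappa: Alpha is ranked higher on 1+3+2 = 6 ballots, Kappa on 3. Alpha wins 6–3.
Beta vs Epsilon: 3+3 = 6 for Beta, 3 for Epsilon — Beta by 6–3.
Beta vs Eta: 3 for Beta, 6 for Eta — Eta by 6–3.
Beta vs Tau: 4 to 5, Tau.
Beta vs Kappa: 1+3+2 = 6 for Beta, 3 for Kappa — Beta by 6–3.
Epsilon vs Eta: 3+1 = 4 for Epsilon, 5 for Eta — Eta by 5–4.
Epsilon vs Tau: Epsilon is ranked higher on 1 ballot, Tau on 8. Tau wins 8–1.
Epsilon vs Kappa: Epsilon preferred on 1+3+2 = 6 ballots; Epsilon wins 6–3.
Eta vs Tau: Eta is ranked higher on 1+3 = 4 ballots, Tau on 5. Tau wins 5–4.
Eta vs Kappa: 1+3+2 = 6 for Eta, 3 for Kappa — Eta by 6–3.
Tau vs Kappa: 6 to 3, Tau.
Only Alpha has no losses; Alpha is the Condorcet winner.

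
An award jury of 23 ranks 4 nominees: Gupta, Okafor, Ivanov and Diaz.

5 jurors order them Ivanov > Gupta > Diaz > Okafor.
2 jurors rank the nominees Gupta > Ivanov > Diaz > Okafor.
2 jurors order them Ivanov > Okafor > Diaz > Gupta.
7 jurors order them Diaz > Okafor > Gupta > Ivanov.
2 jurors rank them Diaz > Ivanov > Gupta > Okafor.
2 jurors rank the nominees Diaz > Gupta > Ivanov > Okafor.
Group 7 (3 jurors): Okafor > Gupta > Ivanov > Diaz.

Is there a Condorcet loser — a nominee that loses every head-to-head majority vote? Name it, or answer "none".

none

Pairwise majorities:
Gupta–Okafor: Okafor 12–11.
Gupta vs Ivanov: Gupta is ranked higher on 2+7+2+3 = 14 ballots, Ivanov on 9. Gupta wins 14–9.
Gupta vs Diaz: Gupta is ranked higher on 5+2+3 = 10 ballots, Diaz on 13. Diaz wins 13–10.
Okafor–Ivanov: Ivanov 13–10.
Okafor vs Diaz: Diaz wins 18–5.
Ivanov–Diaz: Ivanov 12–11.
No nominee is winless: Gupta beats Ivanov; Okafor beats Gupta; Ivanov beats Okafor; Diaz beats Gupta. There is no Condorcet loser.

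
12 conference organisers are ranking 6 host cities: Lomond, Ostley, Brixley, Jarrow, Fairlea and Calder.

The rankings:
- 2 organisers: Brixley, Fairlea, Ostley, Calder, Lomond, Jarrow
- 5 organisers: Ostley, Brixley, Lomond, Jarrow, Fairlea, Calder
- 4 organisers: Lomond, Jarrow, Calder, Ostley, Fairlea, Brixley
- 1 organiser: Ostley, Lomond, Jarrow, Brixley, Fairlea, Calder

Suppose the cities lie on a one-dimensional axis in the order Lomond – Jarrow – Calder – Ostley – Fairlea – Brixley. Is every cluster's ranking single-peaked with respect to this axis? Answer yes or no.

no

Axis positions: Lomond=1, Jarrow=2, Calder=3, Ostley=4, Fairlea=5, Brixley=6.
Cluster 1: ranking walks positions 6-5-4-3-1-2; Lomond is ranked above Jarrow even though Jarrow lies between Lomond and the peak Brixley on the axis — preferences dip and rise again. Not single-peaked.
Cluster 2: ranking walks positions 4-6-1-2-5-3; Brixley is ranked above Fairlea even though Fairlea lies between Brixley and the peak Ostley on the axis — preferences dip and rise again. Not single-peaked.
Cluster 3 (peak Lomond at position 1): ranking walks positions 1-2-3-4-5-6, expanding outward from the peak — single-peaked.
Cluster 4: ranking walks positions 4-1-2-6-5-3; Lomond is ranked above Calder even though Calder lies between Lomond and the peak Ostley on the axis — preferences dip and rise again. Not single-peaked.
Cluster 1 violates single-peakedness, so the profile is not single-peaked on this axis.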